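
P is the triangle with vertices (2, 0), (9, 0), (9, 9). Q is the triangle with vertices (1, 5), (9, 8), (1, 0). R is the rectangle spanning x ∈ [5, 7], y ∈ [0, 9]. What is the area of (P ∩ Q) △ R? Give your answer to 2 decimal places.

|P ∩ Q| = 1.201.
|(P ∩ Q) ∩ R| = 0.3214.
|(P ∩ Q) △ R| = 1.201 + 18 − 0.6429 = 18.56.

18.56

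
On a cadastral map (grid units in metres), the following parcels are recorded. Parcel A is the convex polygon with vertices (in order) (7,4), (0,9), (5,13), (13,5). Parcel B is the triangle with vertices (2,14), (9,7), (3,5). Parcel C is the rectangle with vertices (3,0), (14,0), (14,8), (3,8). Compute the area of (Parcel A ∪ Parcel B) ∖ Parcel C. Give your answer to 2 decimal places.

30.54

|Parcel A ∪ Parcel B| = 58.9755.
|(Parcel A ∪ Parcel B) ∩ Parcel C| = 28.4318.
|(Parcel A ∪ Parcel B) ∖ Parcel C| = 58.9755 − 28.4318 = 30.54.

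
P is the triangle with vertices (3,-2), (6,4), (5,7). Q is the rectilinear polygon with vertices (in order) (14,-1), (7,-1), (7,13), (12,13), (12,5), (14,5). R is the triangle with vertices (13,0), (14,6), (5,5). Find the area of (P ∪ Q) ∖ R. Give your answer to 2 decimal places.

65.97

|P ∪ Q| = 89.5.
|(P ∪ Q) ∩ R| = 23.5326.
|(P ∪ Q) ∖ R| = 89.5 − 23.5326 = 65.97.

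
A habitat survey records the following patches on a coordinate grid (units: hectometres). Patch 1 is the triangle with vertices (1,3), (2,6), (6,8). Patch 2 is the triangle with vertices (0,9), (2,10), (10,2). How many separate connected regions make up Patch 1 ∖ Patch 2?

2

Patch 1 ∖ Patch 2 splits into 2 disjoint pieces (area 3.7451, area 0.3333).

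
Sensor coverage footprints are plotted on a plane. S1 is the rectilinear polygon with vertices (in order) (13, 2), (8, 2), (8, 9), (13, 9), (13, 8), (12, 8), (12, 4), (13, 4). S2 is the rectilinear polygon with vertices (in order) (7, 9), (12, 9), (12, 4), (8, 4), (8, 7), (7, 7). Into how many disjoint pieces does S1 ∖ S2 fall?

2

S1 ∖ S2 splits into 2 disjoint pieces (area 10, area 1).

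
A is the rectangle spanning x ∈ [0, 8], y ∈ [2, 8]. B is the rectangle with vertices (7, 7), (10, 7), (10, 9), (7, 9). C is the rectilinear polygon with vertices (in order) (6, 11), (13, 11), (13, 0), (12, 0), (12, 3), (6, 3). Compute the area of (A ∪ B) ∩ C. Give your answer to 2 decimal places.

The region (A ∪ B) ∩ C is the polygon with vertices (7,8), (7,9), (10,9), (10,7), (8,7), (8,3), (6,3), (6,8).
By the shoelace formula its area is 15.00.

15.00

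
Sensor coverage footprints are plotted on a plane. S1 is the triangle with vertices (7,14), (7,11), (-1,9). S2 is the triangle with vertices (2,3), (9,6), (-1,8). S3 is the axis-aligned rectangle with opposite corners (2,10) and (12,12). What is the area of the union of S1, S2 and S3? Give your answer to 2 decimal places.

By inclusion–exclusion:
Individual areas: |S1| = 12, |S2| = 22, |S3| = 20.
|S1∩S2| = 0.
|S1∩S3| = 6.9875.
|S2∩S3| = 0.
|S1∩S2∩S3| = 0.
|S1 ∪ S2 ∪ S3| = 54 − 6.9875 + 0 = 47.01.

47.01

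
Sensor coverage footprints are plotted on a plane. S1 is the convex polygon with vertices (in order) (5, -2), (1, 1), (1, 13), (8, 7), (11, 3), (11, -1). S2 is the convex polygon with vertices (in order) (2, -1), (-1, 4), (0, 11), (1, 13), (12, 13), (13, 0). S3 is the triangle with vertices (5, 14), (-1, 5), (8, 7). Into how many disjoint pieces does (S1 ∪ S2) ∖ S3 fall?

(S1 ∪ S2) ∖ S3 splits into 2 disjoint pieces (area 128.3764, area 14.9242).

2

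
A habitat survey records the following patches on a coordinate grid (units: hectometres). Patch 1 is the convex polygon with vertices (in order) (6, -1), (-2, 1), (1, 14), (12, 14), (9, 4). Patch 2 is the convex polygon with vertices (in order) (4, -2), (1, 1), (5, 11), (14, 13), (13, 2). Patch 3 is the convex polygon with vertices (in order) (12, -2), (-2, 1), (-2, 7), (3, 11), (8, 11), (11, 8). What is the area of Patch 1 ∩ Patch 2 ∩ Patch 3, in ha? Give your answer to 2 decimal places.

The intersection is the polygon with vertices (1,1), (5,11), (8,11), (10.385,8.615), (9,4), (6.152,-0.747), (1.818,0.182).
By the shoelace formula its area is 67.76.

67.76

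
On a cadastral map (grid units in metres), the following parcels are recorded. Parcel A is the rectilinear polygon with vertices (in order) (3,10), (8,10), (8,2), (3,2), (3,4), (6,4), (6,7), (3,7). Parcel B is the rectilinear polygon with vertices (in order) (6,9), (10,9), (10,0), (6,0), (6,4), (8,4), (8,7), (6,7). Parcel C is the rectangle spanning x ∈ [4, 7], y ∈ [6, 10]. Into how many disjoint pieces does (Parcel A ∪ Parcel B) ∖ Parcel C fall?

(Parcel A ∪ Parcel B) ∖ Parcel C splits into 2 disjoint pieces (area 40, area 3).

2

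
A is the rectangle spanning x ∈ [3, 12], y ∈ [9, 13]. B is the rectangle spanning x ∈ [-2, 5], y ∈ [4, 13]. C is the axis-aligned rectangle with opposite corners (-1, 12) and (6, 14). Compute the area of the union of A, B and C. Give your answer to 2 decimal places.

By inclusion–exclusion:
Individual areas: |A| = 36, |B| = 63, |C| = 14.
|A∩B|: x∈[3,5], y∈[9,13] → 2·4 = 8.
|A∩C|: x∈[3,6], y∈[12,13] → 3·1 = 3.
|B∩C|: x∈[-1,5], y∈[12,13] → 6·1 = 6.
|A∩B∩C| = 2.
|A ∪ B ∪ C| = 113 − 17 + 2 = 98.00.

98.00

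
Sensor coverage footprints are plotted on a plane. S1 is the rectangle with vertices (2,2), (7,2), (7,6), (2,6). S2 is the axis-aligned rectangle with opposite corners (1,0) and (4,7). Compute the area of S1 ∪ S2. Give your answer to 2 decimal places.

By inclusion–exclusion:
Individual areas: |S1| = 20, |S2| = 21.
|S1∩S2|: x∈[2,4], y∈[2,6] → 2·4 = 8.
|S1 ∪ S2| = 41 − 8 = 33.00.

33.00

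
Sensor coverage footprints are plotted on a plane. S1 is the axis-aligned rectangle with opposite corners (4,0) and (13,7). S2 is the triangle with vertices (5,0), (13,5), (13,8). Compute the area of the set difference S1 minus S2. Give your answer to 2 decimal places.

51.50

|S1| = 63, |S1∩S2| = 11.5.
|S1 ∖ S2| = |S1| − |S1∩S2| = 63 − 11.5 = 51.50.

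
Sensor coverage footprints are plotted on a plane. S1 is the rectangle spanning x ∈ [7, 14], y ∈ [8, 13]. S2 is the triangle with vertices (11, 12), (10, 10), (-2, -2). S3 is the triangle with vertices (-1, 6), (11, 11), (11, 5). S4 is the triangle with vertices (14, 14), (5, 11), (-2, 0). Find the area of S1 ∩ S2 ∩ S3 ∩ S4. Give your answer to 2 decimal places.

The intersection is the polygon with vertices (10.182,10.659), (7.905,8.667), (9.485,10.369).
By the shoelace formula its area is 0.36.

0.36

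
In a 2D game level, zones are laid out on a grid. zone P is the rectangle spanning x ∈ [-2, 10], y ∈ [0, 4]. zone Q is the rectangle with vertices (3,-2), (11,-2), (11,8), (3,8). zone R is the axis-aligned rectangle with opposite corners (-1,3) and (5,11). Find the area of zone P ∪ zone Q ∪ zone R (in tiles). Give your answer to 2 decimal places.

By inclusion–exclusion:
Individual areas: |zone P| = 48, |zone Q| = 80, |zone R| = 48.
|zone P∩zone Q|: x∈[3,10], y∈[0,4] → 7·4 = 28.
|zone P∩zone R|: x∈[-1,5], y∈[3,4] → 6·1 = 6.
|zone Q∩zone R|: x∈[3,5], y∈[3,8] → 2·5 = 10.
|zone P∩zone Q∩zone R| = 2.
|zone P ∪ zone Q ∪ zone R| = 176 − 44 + 2 = 134.00.

134.00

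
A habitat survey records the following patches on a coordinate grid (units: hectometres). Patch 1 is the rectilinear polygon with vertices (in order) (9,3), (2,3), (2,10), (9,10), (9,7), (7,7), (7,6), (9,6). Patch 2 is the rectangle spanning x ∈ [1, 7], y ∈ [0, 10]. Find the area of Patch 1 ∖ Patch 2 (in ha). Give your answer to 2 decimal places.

12.00

|Patch 1| = 47, |Patch 1∩Patch 2| = 35.
|Patch 1 ∖ Patch 2| = |Patch 1| − |Patch 1∩Patch 2| = 47 − 35 = 12.00.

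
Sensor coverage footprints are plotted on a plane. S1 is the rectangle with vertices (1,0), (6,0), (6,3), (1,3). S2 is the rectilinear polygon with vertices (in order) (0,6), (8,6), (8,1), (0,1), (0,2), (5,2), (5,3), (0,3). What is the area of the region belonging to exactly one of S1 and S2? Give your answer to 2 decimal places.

|S1| = 15, |S2| = 35, |S1∩S2| = 6.
|S1 △ S2| = |S1| + |S2| − 2·|S1∩S2| = 15 + 35 − 12 = 38.00.

38.00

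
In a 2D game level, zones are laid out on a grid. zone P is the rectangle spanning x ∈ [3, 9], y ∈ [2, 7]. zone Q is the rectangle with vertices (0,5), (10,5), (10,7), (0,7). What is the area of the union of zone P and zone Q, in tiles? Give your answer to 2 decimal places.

By inclusion–exclusion:
Individual areas: |zone P| = 30, |zone Q| = 20.
|zone P∩zone Q|: x∈[3,9], y∈[5,7] → 6·2 = 12.
|zone P ∪ zone Q| = 50 − 12 = 38.00.

38.00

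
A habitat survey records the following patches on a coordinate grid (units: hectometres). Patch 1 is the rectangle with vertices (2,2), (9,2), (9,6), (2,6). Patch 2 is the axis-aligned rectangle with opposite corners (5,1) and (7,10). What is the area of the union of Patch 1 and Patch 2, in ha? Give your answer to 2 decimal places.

By inclusion–exclusion:
Individual areas: |Patch 1| = 28, |Patch 2| = 18.
|Patch 1∩Patch 2|: x∈[5,7], y∈[2,6] → 2·4 = 8.
|Patch 1 ∪ Patch 2| = 46 − 8 = 38.00.

38.00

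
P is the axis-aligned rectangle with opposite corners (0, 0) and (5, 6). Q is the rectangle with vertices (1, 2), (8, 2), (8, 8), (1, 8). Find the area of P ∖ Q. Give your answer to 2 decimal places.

14.00

|P∩Q|: x∈[1,5], y∈[2,6] → 4·4 = 16.
|P| = 30.
|P ∖ Q| = |P| − |P∩Q| = 30 − 16 = 14.00.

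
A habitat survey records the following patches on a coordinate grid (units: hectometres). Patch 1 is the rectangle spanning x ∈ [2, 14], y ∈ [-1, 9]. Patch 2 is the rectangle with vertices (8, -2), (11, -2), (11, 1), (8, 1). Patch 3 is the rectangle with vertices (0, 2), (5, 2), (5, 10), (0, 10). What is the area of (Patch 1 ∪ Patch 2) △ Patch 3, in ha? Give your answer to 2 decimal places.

121.00

|Patch 1 ∪ Patch 2| = 123.
|(Patch 1 ∪ Patch 2) ∩ Patch 3| = 21.
|(Patch 1 ∪ Patch 2) △ Patch 3| = 123 + 40 − 42 = 121.00.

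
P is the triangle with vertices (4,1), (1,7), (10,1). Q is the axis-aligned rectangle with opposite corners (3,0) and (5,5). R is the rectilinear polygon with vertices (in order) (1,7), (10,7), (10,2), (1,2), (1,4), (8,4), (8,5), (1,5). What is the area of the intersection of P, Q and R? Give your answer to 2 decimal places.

3.75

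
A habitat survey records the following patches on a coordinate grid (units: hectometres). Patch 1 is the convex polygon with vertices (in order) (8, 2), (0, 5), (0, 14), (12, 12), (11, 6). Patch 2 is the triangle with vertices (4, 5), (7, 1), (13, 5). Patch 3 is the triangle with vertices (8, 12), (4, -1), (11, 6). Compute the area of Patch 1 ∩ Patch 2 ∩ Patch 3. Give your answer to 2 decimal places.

The intersection is the polygon with vertices (5.309,3.255), (5.846,5), (10,5), (7.273,2.273), (5.565,2.913).
By the shoelace formula its area is 7.85.

7.85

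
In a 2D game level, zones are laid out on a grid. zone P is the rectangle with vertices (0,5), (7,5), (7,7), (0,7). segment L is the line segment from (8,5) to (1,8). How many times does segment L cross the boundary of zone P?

2

The segment meets the boundary at (3.333,7), (7,5.429).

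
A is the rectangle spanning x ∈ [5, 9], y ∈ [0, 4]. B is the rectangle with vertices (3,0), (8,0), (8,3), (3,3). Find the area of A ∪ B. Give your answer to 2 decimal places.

22.00

By inclusion–exclusion:
Individual areas: |A| = 16, |B| = 15.
|A∩B|: x∈[5,8], y∈[0,3] → 3·3 = 9.
|A ∪ B| = 31 − 9 = 22.00.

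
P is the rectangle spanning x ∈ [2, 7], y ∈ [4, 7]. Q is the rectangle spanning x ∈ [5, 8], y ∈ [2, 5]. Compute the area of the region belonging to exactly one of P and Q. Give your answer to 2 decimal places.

20.00

|P∩Q|: x∈[5,7], y∈[4,5] → 2·1 = 2.
|P △ Q| = |P| + |Q| − 2·|P∩Q| = 15 + 9 − 4 = 20.00.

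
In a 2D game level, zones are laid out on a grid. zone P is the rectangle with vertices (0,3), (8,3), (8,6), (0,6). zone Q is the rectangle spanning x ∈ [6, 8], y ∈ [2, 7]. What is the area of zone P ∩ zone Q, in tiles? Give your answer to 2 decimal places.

|zone P∩zone Q|: x∈[6,8], y∈[3,6] → 2·3 = 6.

6.00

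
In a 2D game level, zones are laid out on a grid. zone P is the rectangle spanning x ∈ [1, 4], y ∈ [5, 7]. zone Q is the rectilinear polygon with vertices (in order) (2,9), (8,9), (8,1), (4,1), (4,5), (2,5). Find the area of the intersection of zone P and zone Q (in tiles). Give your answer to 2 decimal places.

4.00

The intersection is the polygon with vertices (4,7), (4,5), (2,5), (2,7).
By the shoelace formula its area is 4.00.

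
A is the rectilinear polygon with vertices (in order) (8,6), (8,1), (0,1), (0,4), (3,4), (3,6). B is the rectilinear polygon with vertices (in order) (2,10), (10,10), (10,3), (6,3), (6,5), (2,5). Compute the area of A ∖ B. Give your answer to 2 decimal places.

25.00

|A| = 34, |A∩B| = 9.
|A ∖ B| = |A| − |A∩B| = 34 − 9 = 25.00.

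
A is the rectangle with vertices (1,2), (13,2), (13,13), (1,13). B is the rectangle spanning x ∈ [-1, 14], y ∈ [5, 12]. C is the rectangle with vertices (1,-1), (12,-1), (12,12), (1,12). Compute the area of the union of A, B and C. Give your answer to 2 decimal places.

By inclusion–exclusion:
Individual areas: |A| = 132, |B| = 105, |C| = 143.
|A∩B|: x∈[1,13], y∈[5,12] → 12·7 = 84.
|A∩C|: x∈[1,12], y∈[2,12] → 11·10 = 110.
|B∩C|: x∈[1,12], y∈[5,12] → 11·7 = 77.
|A∩B∩C| = 77.
|A ∪ B ∪ C| = 380 − 271 + 77 = 186.00.

186.00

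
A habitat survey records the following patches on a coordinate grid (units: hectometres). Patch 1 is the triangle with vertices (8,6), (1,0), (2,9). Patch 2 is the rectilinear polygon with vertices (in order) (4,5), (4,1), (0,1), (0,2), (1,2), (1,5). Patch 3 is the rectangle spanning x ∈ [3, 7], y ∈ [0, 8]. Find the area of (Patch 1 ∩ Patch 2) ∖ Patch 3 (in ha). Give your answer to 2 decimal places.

6.37

|Patch 1 ∩ Patch 2| = 9.2262.
|(Patch 1 ∩ Patch 2) ∩ Patch 3| = 2.8571.
|(Patch 1 ∩ Patch 2) ∖ Patch 3| = 9.2262 − 2.8571 = 6.37.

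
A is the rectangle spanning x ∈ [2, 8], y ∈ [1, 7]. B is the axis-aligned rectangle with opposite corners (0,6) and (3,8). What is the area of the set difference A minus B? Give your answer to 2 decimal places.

35.00

|A∩B|: x∈[2,3], y∈[6,7] → 1·1 = 1.
|A| = 36.
|A ∖ B| = |A| − |A∩B| = 36 − 1 = 35.00.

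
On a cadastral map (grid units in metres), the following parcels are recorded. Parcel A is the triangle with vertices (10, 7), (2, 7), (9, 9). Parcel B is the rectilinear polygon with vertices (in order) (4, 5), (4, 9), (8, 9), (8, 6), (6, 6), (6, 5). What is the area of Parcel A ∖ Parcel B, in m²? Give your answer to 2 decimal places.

|Parcel A| = 8, |Parcel A∩Parcel B| = 4.5714.
|Parcel A ∖ Parcel B| = |Parcel A| − |Parcel A∩Parcel B| = 8 − 4.5714 = 3.43.

3.43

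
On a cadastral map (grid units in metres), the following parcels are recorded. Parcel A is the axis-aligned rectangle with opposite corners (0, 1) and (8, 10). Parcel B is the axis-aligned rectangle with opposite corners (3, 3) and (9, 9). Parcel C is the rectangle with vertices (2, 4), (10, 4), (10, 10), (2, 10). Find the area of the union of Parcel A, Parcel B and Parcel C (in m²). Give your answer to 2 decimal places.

By inclusion–exclusion:
Individual areas: |Parcel A| = 72, |Parcel B| = 36, |Parcel C| = 48.
|Parcel A∩Parcel B|: x∈[3,8], y∈[3,9] → 5·6 = 30.
|Parcel A∩Parcel C|: x∈[2,8], y∈[4,10] → 6·6 = 36.
|Parcel B∩Parcel C|: x∈[3,9], y∈[4,9] → 6·5 = 30.
|Parcel A∩Parcel B∩Parcel C| = 25.
|Parcel A ∪ Parcel B ∪ Parcel C| = 156 − 96 + 25 = 85.00.

85.00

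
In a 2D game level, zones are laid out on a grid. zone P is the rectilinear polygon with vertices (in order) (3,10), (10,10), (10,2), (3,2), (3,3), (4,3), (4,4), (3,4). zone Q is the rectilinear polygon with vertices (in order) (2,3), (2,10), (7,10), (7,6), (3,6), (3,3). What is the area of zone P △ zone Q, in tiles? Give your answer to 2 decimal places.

|zone P| = 55, |zone Q| = 23, |zone P∩zone Q| = 16.
|zone P △ zone Q| = |zone P| + |zone Q| − 2·|zone P∩zone Q| = 55 + 23 − 32 = 46.00.

46.00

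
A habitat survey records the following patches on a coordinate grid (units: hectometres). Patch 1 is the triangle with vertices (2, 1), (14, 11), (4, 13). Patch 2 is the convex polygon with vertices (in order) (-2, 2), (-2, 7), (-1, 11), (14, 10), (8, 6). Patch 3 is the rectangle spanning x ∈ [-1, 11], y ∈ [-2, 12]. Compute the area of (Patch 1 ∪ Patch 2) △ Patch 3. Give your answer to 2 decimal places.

97.20

|Patch 1 ∪ Patch 2| = 102.2563.
|(Patch 1 ∪ Patch 2) ∩ Patch 3| = 86.5285.
|(Patch 1 ∪ Patch 2) △ Patch 3| = 102.2563 + 168 − 173.057 = 97.20.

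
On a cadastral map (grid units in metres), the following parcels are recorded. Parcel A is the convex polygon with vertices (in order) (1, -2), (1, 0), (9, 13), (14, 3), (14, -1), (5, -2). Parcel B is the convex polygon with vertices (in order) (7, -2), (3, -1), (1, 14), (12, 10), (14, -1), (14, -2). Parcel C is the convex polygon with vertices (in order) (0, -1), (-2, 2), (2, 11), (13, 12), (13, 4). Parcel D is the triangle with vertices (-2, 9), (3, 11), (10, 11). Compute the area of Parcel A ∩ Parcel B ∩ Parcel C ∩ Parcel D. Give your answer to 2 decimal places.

The intersection is the polygon with vertices (7.769,11), (9.25,11), (9.486,10.914), (7.514,10.586).
By the shoelace formula its area is 0.43.

0.43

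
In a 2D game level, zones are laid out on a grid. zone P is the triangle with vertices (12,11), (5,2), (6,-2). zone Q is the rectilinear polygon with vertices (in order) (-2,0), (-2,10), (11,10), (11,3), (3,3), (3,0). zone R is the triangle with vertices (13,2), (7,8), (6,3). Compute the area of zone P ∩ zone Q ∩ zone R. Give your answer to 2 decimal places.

6.18

The intersection is the polygon with vertices (8.308,3), (6,3), (6.077,3.385), (8.5,6.5), (9.474,5.526).
By the shoelace formula its area is 6.18.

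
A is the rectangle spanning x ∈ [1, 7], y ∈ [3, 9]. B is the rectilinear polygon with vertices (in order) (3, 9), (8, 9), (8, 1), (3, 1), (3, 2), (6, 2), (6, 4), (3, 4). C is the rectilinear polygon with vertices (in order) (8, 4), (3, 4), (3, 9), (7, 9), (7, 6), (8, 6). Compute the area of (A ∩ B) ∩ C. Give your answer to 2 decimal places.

20.00

The region (A ∩ B) ∩ C is the polygon with vertices (3,4), (3,9), (7,9), (7,6), (7,4), (6,4).
By the shoelace formula its area is 20.00.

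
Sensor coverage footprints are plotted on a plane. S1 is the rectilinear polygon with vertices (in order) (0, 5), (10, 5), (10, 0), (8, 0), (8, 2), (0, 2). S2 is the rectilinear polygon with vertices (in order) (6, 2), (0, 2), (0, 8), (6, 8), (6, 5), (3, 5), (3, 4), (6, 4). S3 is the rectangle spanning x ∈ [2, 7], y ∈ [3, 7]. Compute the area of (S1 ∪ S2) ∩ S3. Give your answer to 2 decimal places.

18.00

The region (S1 ∪ S2) ∩ S3 is the polygon with vertices (6,5), (7,5), (7,3), (2,3), (2,7), (6,7).
By the shoelace formula its area is 18.00.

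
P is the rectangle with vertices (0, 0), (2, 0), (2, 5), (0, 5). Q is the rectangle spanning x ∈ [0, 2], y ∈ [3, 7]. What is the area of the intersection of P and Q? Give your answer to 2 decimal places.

4.00

|P∩Q|: x∈[0,2], y∈[3,5] → 2·2 = 4.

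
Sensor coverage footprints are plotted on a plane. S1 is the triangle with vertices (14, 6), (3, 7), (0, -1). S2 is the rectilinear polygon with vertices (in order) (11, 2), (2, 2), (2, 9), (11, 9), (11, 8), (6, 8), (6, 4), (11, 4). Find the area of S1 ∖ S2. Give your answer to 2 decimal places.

23.24

|S1| = 45.5, |S1∩S2| = 22.2576.
|S1 ∖ S2| = |S1| − |S1∩S2| = 45.5 − 22.2576 = 23.24.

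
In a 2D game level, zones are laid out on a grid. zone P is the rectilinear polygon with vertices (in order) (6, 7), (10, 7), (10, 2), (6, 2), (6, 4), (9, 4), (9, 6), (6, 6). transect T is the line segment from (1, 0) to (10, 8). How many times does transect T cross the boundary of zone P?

2

The segment meets the boundary at (8.875,7), (7.75,6).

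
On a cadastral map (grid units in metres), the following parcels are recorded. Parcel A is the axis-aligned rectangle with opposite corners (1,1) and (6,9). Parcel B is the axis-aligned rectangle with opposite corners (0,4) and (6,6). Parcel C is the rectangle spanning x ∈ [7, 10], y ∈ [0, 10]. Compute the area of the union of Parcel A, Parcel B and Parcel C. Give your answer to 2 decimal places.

72.00

By inclusion–exclusion:
Individual areas: |Parcel A| = 40, |Parcel B| = 12, |Parcel C| = 30.
|Parcel A∩Parcel B|: x∈[1,6], y∈[4,6] → 5·2 = 10.
|Parcel A∩Parcel C| = 0 (no overlap).
|Parcel B∩Parcel C| = 0 (no overlap).
|Parcel A∩Parcel B∩Parcel C| = 0.
|Parcel A ∪ Parcel B ∪ Parcel C| = 82 − 10 + 0 = 72.00.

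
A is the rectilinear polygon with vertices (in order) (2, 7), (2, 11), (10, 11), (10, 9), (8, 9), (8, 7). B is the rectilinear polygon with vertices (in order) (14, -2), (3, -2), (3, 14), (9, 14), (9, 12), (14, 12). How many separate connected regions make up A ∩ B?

A ∩ B is a single connected region.

1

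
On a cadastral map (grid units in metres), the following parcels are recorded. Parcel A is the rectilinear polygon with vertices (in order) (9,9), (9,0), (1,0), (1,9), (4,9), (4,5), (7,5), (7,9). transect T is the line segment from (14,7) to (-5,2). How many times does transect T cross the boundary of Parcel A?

4

The segment meets the boundary at (1,3.579), (6.4,5), (7,5.158), (9,5.684).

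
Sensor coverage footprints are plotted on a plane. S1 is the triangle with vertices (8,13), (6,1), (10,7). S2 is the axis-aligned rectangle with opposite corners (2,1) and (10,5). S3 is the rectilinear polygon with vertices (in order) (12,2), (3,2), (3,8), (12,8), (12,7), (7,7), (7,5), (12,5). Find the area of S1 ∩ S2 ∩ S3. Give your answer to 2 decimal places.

3.75

The intersection is the polygon with vertices (7,5), (8.667,5), (6.667,2), (6.167,2), (6.667,5).
By the shoelace formula its area is 3.75.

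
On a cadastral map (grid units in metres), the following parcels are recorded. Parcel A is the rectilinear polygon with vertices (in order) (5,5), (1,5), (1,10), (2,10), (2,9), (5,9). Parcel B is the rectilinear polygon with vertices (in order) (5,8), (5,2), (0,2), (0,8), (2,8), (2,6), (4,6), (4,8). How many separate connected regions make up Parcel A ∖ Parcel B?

1

Parcel A ∖ Parcel B is a single connected region.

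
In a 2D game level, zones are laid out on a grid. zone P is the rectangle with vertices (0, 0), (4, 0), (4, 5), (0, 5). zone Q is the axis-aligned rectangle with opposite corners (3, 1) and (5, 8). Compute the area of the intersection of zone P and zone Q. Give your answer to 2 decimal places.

4.00

|zone P∩zone Q|: x∈[3,4], y∈[1,5] → 1·4 = 4.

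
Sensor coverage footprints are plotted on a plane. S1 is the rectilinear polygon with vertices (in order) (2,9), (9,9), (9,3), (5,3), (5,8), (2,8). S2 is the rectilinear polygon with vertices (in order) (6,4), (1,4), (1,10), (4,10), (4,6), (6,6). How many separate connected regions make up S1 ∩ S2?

S1 ∩ S2 splits into 2 disjoint pieces (area 2, area 2).

2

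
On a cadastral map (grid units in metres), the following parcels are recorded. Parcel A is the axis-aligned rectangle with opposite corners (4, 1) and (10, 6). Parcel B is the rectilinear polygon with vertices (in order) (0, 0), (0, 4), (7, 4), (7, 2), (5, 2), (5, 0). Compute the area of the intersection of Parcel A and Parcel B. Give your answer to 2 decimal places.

The intersection is the polygon with vertices (4,1), (4,4), (7,4), (7,2), (5,2), (5,1).
By the shoelace formula its area is 7.00.

7.00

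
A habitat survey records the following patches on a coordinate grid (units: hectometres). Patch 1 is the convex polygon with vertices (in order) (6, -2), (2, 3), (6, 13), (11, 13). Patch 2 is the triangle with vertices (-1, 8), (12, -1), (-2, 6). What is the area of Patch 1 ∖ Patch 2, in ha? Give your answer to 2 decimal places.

|Patch 1| = 67.5, |Patch 1∩Patch 2| = 6.2935.
|Patch 1 ∖ Patch 2| = |Patch 1| − |Patch 1∩Patch 2| = 67.5 − 6.2935 = 61.21.

61.21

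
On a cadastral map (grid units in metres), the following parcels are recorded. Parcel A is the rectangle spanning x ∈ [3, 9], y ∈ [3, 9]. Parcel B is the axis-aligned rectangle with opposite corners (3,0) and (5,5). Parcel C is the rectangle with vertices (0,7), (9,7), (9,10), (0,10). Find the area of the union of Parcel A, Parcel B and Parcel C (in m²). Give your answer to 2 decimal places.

57.00

By inclusion–exclusion:
Individual areas: |Parcel A| = 36, |Parcel B| = 10, |Parcel C| = 27.
|Parcel A∩Parcel B|: x∈[3,5], y∈[3,5] → 2·2 = 4.
|Parcel A∩Parcel C|: x∈[3,9], y∈[7,9] → 6·2 = 12.
|Parcel B∩Parcel C| = 0 (no overlap).
|Parcel A∩Parcel B∩Parcel C| = 0.
|Parcel A ∪ Parcel B ∪ Parcel C| = 73 − 16 + 0 = 57.00.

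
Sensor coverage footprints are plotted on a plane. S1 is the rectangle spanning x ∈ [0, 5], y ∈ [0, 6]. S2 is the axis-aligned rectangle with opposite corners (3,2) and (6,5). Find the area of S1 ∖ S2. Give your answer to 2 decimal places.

|S1∩S2|: x∈[3,5], y∈[2,5] → 2·3 = 6.
|S1| = 30.
|S1 ∖ S2| = |S1| − |S1∩S2| = 30 − 6 = 24.00.

24.00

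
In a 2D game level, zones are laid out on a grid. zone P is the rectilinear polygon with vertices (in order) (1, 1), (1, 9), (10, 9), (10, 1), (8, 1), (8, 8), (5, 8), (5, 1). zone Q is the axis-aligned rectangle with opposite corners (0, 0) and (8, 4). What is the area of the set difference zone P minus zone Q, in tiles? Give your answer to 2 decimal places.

|zone P| = 51, |zone P∩zone Q| = 12.
|zone P ∖ zone Q| = |zone P| − |zone P∩zone Q| = 51 − 12 = 39.00.

39.00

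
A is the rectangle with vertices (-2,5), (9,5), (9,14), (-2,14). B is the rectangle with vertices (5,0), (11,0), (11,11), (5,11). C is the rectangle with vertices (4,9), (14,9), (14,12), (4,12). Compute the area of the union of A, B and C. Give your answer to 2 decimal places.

By inclusion–exclusion:
Individual areas: |A| = 99, |B| = 66, |C| = 30.
|A∩B|: x∈[5,9], y∈[5,11] → 4·6 = 24.
|A∩C|: x∈[4,9], y∈[9,12] → 5·3 = 15.
|B∩C|: x∈[5,11], y∈[9,11] → 6·2 = 12.
|A∩B∩C| = 8.
|A ∪ B ∪ C| = 195 − 51 + 8 = 152.00.

152.00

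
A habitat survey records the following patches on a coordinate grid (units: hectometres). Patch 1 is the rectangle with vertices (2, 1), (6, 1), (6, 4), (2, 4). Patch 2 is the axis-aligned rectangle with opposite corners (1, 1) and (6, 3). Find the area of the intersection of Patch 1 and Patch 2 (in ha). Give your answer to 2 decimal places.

|Patch 1∩Patch 2|: x∈[2,6], y∈[1,3] → 4·2 = 8.

8.00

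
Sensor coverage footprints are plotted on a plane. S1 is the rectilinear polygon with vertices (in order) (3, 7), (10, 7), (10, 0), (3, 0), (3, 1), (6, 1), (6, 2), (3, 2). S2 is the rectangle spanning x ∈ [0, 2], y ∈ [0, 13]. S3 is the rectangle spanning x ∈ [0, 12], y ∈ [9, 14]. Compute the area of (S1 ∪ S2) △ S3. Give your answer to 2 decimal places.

116.00

|S1 ∪ S2| = 72.
|(S1 ∪ S2) ∩ S3| = 8.
|(S1 ∪ S2) △ S3| = 72 + 60 − 16 = 116.00.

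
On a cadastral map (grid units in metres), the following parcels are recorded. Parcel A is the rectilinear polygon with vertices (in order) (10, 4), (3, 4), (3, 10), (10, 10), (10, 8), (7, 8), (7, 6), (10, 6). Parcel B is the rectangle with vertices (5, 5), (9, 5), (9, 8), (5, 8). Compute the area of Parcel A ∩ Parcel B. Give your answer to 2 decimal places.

8.00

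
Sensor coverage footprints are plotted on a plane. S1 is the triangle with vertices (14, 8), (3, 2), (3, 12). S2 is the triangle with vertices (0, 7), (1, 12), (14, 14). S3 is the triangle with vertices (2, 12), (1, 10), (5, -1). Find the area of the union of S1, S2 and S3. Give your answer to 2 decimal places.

82.62

By inclusion–exclusion:
Individual areas: |S1| = 55, |S2| = 31.5, |S3| = 9.5.
|S1∩S2| = 7.0921.
|S1∩S3| = 2.3426.
|S2∩S3| = 3.9436.
|S1∩S2∩S3| = 0.
|S1 ∪ S2 ∪ S3| = 96 − 13.3784 + 0 = 82.62.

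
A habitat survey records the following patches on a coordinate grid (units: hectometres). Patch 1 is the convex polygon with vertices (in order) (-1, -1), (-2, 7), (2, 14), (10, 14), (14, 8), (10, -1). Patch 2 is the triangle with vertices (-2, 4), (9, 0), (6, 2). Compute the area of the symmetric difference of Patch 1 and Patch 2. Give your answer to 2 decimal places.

|Patch 1| = 192, |Patch 2| = 5, |Patch 1∩Patch 2| = 4.9914.
|Patch 1 △ Patch 2| = |Patch 1| + |Patch 2| − 2·|Patch 1∩Patch 2| = 192 + 5 − 9.9827 = 187.02.

187.02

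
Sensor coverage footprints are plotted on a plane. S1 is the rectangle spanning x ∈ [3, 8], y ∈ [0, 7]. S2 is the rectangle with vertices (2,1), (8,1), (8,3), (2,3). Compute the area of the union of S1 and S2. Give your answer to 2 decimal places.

By inclusion–exclusion:
Individual areas: |S1| = 35, |S2| = 12.
|S1∩S2|: x∈[3,8], y∈[1,3] → 5·2 = 10.
|S1 ∪ S2| = 47 − 10 = 37.00.

37.00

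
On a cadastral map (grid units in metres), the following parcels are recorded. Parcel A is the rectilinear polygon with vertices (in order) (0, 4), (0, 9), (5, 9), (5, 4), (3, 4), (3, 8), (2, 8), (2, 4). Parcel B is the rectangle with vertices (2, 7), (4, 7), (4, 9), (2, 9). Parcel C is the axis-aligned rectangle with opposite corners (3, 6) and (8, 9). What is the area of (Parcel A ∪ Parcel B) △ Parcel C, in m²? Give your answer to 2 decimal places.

|Parcel A ∪ Parcel B| = 22.
|(Parcel A ∪ Parcel B) ∩ Parcel C| = 6.
|(Parcel A ∪ Parcel B) △ Parcel C| = 22 + 15 − 12 = 25.00.

25.00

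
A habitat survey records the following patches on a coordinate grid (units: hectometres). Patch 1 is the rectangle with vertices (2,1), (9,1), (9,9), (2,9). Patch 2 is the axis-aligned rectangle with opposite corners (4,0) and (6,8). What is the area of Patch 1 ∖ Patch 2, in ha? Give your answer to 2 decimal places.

42.00

|Patch 1∩Patch 2|: x∈[4,6], y∈[1,8] → 2·7 = 14.
|Patch 1| = 56.
|Patch 1 ∖ Patch 2| = |Patch 1| − |Patch 1∩Patch 2| = 56 − 14 = 42.00.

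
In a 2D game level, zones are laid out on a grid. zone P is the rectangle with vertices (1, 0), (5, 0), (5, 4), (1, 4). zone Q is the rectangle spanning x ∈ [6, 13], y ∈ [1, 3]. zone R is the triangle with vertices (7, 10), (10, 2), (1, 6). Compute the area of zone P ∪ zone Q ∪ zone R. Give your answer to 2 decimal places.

By inclusion–exclusion:
Individual areas: |zone P| = 16, |zone Q| = 14, |zone R| = 30.
|zone P∩zone Q| = 0 (no overlap).
|zone P∩zone R| = 0.
|zone Q∩zone R| = 0.9375.
|zone P∩zone Q∩zone R| = 0.
|zone P ∪ zone Q ∪ zone R| = 60 − 0.9375 + 0 = 59.06.

59.06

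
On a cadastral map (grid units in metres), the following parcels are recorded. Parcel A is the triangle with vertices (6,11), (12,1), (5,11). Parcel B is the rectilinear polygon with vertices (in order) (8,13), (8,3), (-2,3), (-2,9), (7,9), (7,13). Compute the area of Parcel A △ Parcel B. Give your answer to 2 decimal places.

66.34

|Parcel A| = 5, |Parcel B| = 64, |Parcel A∩Parcel B| = 1.3286.
|Parcel A △ Parcel B| = |Parcel A| + |Parcel B| − 2·|Parcel A∩Parcel B| = 5 + 64 − 2.6571 = 66.34.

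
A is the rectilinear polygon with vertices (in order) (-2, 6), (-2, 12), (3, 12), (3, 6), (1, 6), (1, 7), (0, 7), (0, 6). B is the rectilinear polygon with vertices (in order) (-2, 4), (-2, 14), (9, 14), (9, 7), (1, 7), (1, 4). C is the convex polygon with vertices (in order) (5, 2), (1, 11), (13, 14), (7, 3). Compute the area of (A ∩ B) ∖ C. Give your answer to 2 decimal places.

22.06

|A ∩ B| = 27.
|(A ∩ B) ∩ C| = 4.9444.
|(A ∩ B) ∖ C| = 27 − 4.9444 = 22.06.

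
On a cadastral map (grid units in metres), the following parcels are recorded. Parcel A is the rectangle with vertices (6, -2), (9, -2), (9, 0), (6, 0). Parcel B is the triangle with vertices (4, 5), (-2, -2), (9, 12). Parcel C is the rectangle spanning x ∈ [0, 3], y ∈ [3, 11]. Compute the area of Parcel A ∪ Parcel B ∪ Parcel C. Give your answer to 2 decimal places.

By inclusion–exclusion:
Individual areas: |Parcel A| = 6, |Parcel B| = 3.5, |Parcel C| = 24.
|Parcel A∩Parcel B| = 0.
|Parcel A∩Parcel C| = 0 (no overlap).
|Parcel B∩Parcel C| = 0.4329.
|Parcel A∩Parcel B∩Parcel C| = 0.
|Parcel A ∪ Parcel B ∪ Parcel C| = 33.5 − 0.4329 + 0 = 33.07.

33.07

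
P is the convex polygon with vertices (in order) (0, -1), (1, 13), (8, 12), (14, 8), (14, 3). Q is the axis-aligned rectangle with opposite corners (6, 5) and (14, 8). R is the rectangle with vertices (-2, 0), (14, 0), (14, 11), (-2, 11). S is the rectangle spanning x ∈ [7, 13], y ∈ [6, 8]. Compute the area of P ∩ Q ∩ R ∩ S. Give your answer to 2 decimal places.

The intersection is the polygon with vertices (13,8), (13,6), (7,6), (7,8).
By the shoelace formula its area is 12.00.

12.00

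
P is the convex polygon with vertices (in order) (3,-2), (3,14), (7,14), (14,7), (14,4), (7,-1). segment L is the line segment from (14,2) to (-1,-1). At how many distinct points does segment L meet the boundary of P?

2

The segment meets the boundary at (3,-0.2), (10.111,1.222).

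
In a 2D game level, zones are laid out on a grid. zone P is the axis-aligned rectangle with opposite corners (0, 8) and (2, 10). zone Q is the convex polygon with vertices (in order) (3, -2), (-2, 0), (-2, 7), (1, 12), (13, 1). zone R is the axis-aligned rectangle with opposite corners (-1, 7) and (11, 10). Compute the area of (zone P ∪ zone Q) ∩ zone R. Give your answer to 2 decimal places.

The region (zone P ∪ zone Q) ∩ zone R is the polygon with vertices (-0.2,10), (3.182,10), (6.455,7), (-1,7), (-1,8.667).
By the shoelace formula its area is 16.92.

16.92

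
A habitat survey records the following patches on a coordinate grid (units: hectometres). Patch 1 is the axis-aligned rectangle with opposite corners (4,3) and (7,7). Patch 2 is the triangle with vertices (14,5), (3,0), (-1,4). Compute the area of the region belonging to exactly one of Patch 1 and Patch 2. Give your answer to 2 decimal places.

35.40

|Patch 1| = 12, |Patch 2| = 32, |Patch 1∩Patch 2| = 4.3.
|Patch 1 △ Patch 2| = |Patch 1| + |Patch 2| − 2·|Patch 1∩Patch 2| = 12 + 32 − 8.6 = 35.40.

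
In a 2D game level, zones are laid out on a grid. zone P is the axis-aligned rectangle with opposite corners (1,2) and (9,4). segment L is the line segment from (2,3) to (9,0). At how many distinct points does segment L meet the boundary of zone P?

The segment meets the boundary at (4.333,2).

1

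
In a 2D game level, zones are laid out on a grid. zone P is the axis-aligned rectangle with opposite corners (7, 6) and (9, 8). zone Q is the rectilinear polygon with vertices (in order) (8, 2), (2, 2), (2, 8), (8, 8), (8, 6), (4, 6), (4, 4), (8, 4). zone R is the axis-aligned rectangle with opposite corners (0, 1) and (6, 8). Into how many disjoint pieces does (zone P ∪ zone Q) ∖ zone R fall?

(zone P ∪ zone Q) ∖ zone R splits into 2 disjoint pieces (area 6, area 4).

2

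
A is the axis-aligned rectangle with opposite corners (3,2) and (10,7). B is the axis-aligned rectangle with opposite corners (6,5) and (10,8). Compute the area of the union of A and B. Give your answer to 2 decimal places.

39.00

By inclusion–exclusion:
Individual areas: |A| = 35, |B| = 12.
|A∩B|: x∈[6,10], y∈[5,7] → 4·2 = 8.
|A ∪ B| = 47 − 8 = 39.00.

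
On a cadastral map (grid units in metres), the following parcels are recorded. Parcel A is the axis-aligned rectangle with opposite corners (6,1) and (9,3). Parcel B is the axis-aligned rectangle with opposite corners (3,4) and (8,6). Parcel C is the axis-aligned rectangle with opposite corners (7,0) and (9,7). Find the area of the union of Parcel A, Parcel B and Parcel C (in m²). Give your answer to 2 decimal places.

24.00

By inclusion–exclusion:
Individual areas: |Parcel A| = 6, |Parcel B| = 10, |Parcel C| = 14.
|Parcel A∩Parcel B| = 0 (no overlap).
|Parcel A∩Parcel C|: x∈[7,9], y∈[1,3] → 2·2 = 4.
|Parcel B∩Parcel C|: x∈[7,8], y∈[4,6] → 1·2 = 2.
|Parcel A∩Parcel B∩Parcel C| = 0.
|Parcel A ∪ Parcel B ∪ Parcel C| = 30 − 6 + 0 = 24.00.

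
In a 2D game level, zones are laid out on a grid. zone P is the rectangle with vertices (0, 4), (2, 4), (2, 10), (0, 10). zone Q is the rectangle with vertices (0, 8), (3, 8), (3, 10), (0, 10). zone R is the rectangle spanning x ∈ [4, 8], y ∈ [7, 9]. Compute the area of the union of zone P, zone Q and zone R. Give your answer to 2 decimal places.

22.00

By inclusion–exclusion:
Individual areas: |zone P| = 12, |zone Q| = 6, |zone R| = 8.
|zone P∩zone Q|: x∈[0,2], y∈[8,10] → 2·2 = 4.
|zone P∩zone R| = 0 (no overlap).
|zone Q∩zone R| = 0 (no overlap).
|zone P∩zone Q∩zone R| = 0.
|zone P ∪ zone Q ∪ zone R| = 26 − 4 + 0 = 22.00.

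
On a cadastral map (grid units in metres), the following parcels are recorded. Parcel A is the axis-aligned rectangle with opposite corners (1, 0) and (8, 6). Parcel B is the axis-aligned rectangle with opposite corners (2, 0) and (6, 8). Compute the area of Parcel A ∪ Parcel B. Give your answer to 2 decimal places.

By inclusion–exclusion:
Individual areas: |Parcel A| = 42, |Parcel B| = 32.
|Parcel A∩Parcel B|: x∈[2,6], y∈[0,6] → 4·6 = 24.
|Parcel A ∪ Parcel B| = 74 − 24 = 50.00.

50.00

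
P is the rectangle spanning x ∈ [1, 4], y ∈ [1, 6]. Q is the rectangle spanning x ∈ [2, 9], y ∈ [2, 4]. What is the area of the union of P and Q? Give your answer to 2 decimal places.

25.00

By inclusion–exclusion:
Individual areas: |P| = 15, |Q| = 14.
|P∩Q|: x∈[2,4], y∈[2,4] → 2·2 = 4.
|P ∪ Q| = 29 − 4 = 25.00.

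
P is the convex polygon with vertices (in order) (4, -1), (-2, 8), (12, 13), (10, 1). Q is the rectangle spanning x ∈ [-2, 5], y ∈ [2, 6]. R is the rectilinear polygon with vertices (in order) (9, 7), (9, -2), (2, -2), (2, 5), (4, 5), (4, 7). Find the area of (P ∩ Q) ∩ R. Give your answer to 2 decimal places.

10.00

The region (P ∩ Q) ∩ R is the polygon with vertices (5,6), (5,2), (2,2), (2,5), (4,5), (4,6).
By the shoelace formula its area is 10.00.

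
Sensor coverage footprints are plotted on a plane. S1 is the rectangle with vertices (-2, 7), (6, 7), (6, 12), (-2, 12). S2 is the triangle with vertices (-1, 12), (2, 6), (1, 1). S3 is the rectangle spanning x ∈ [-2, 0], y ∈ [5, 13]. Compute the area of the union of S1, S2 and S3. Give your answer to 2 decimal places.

By inclusion–exclusion:
Individual areas: |S1| = 40, |S2| = 10.5, |S3| = 16.
|S1∩S2| = 3.9773.
|S1∩S3|: x∈[-2,0], y∈[7,12] → 2·5 = 10.
|S2∩S3| = 1.75.
|S1∩S2∩S3| = 1.7273.
|S1 ∪ S2 ∪ S3| = 66.5 − 15.7273 + 1.7273 = 52.50.

52.50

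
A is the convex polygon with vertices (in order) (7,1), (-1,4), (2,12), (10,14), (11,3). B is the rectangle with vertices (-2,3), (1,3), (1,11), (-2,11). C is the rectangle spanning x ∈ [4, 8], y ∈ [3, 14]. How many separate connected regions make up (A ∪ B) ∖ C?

(A ∪ B) ∖ C is a single connected region.

1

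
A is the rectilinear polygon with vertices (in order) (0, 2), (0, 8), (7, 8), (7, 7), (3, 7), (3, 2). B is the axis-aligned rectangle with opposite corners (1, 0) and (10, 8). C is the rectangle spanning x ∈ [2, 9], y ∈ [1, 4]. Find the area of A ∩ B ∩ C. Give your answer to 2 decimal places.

2.00

The intersection is the polygon with vertices (3,2), (2,2), (2,4), (3,4).
By the shoelace formula its area is 2.00.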